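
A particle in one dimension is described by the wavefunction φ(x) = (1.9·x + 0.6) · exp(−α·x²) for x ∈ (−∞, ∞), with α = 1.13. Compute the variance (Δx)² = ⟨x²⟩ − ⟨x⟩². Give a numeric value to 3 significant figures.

0.337

Compute ⟨x⟩ and ⟨x²⟩ separately, then (Δx)² = ⟨x²⟩ − ⟨x⟩².
Expand each integrand as polynomial × e^(−2αx²) and use ∫x^(2j)·e^(−2αx²) dx = (2j−1)!!/(4α)^j · √(π/(2α)), odd powers → 0; here √(π/(2α)) = 1.1790.
Normalization: ∫|φ|² dx = 1.3661.
⟨x⟩ = 0.43535 and ⟨x²⟩ = 0.52624.
(Δx)² = 0.52624 − (0.43535)² = 0.33671.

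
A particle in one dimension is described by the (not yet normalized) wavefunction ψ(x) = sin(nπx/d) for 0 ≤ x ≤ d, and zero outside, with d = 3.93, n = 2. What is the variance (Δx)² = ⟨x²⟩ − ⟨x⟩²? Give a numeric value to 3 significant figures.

1.09

Compute ⟨x⟩ and ⟨x²⟩ separately, then (Δx)² = ⟨x²⟩ − ⟨x⟩².
With sin²θ = (1 − cos2θ)/2 on 0 ≤ x ≤ d: ∫sin²(nπx/d) dx = d/2, ∫x·sin²(nπx/d) dx = d²/4, ∫x²·sin²(nπx/d) dx = d³·(1/6 − 1/(4n²π²)); higher powers xᵏ the same way, integrating xᵏ·cos(2nπx/d) by parts.
Normalization: ∫|ψ|² dx = 1.9650.
⟨x⟩ = 1.9650 and ⟨x²⟩ = 4.9527.
(Δx)² = 4.9527 − (1.9650)² = 1.0915.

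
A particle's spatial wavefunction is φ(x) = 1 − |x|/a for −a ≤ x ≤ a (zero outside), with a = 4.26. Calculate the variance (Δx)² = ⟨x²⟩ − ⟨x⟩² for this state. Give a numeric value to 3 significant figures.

1.81

Compute ⟨x⟩ and ⟨x²⟩ separately, then (Δx)² = ⟨x²⟩ − ⟨x⟩².
φ is even, so ∫ over [−a, a] = 2∫₀ᵃ with φ = 1 − x/a there: ∫₀ᵃ (1 − x/a)² dx = a/3, ∫₀ᵃ x²(1 − x/a)² dx = a³/30, ∫₀ᵃ x⁴(1 − x/a)² dx = a⁵/105.
Normalization: ∫|φ|² dx = 2.8400.
⟨x⟩ = 0.0000 and ⟨x²⟩ = 1.8148.
(Δx)² = 1.8148 − (0.0000)² = 1.8148.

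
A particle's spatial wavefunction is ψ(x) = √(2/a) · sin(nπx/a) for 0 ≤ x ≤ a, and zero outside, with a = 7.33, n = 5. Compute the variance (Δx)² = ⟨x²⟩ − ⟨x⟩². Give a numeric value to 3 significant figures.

4.37

Compute ⟨x⟩ and ⟨x²⟩ separately, then (Δx)² = ⟨x²⟩ − ⟨x⟩².
With sin²θ = (1 − cos2θ)/2 on 0 ≤ x ≤ a: ∫sin²(nπx/a) dx = a/2, ∫x·sin²(nπx/a) dx = a²/4, ∫x²·sin²(nπx/a) dx = a³·(1/6 − 1/(4n²π²)); higher powers xᵏ the same way, integrating xᵏ·cos(2nπx/a) by parts.
⟨x⟩ = 3.6650 and ⟨x²⟩ = 17.801.
(Δx)² = 17.801 − (3.6650)² = 4.3685.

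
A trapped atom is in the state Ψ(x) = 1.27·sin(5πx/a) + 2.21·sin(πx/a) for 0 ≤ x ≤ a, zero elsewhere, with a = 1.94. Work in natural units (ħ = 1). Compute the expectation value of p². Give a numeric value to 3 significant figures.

18.2

p² Ψ = −ħ² d²Ψ/dx²; ⟨p²⟩ = −ħ² ∫ Ψ*·Ψ'' dx / ∫|Ψ|² dx.
d²/dx² sin(jπx/a) = −(jπ/a)²·sin(jπx/a); on 0 ≤ x ≤ a, ∫sin²(jπx/a) dx = a/2 and ∫sin(jπx/a)·sin(lπx/a) dx = 0 for j ≠ l, so only diagonal terms survive in ∫|Ψ|² and ∫Ψ·Ψ″; ∫Ψ·Ψ′ dx = [Ψ²/2] between the walls = 0.
State is unnormalized: ∫|Ψ|² dx = 6.3021, and ∫Ψ*·(−ħ² Ψ'') dx = 114.99, so ⟨p²⟩ = 114.99 / 6.3021.
⟨p²⟩ = 18.247.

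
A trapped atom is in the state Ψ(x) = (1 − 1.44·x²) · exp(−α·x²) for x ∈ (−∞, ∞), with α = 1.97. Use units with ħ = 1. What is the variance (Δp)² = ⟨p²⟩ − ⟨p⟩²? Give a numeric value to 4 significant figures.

Compute ⟨p⟩ and ⟨p²⟩ separately; (Δp)² = ⟨p²⟩ − ⟨p⟩².
Expand each integrand as polynomial × e^(−2αx²) and use ∫x^(2j)·e^(−2αx²) dx = (2j−1)!!/(4α)^j · √(π/(2α)), odd powers → 0; here √(π/(2α)) = 0.89295. Differentiate with the product rule, d/dx e^(−αx²) = −2αx·e^(−αx²).
Normalization: ∫|Ψ|² dx = 0.65605.
⟨p⟩ = 0.0000 and ⟨p²⟩ = 4.2882.
(Δp)² = 4.2882 − (0.0000)² = 4.2882.

4.288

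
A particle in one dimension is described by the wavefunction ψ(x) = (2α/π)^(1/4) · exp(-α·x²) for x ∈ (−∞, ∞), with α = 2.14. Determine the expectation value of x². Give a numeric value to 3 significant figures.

⟨x²⟩ = ∫ x²·|ψ|² dx (integrals over the domain).
Gaussian moments: ∫x^(2j)·e^(−2αx²) dx = (2j−1)!!/(4α)^j · √(π/(2α)), odd powers integrate to 0; here √(π/(2α)) = 0.85675.
⟨x²⟩ = 0.11682.

0.117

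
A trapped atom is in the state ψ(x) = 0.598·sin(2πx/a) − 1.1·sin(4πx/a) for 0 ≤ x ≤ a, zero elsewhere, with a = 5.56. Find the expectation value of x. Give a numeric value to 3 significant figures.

2.78

⟨x⟩ = ∫ x·|ψ|² dx / ∫|ψ|² dx (integrals over the domain).
On 0 ≤ x ≤ a (j ≠ l): ∫sin²(jπx/a) dx = a/2, ∫sin(jπx/a)·sin(lπx/a) dx = 0; diagonal moments ∫x·sin²(jπx/a) dx = a²/4, ∫x²·sin²(jπx/a) dx = a³·(1/6 − 1/(4j²π²)); cross terms ∫x·sin(jπx/a)·sin(lπx/a) dx = 0 for j + l even and −4jla²/(π²(j² − l²)²) for j + l odd, ∫x²·sin(jπx/a)·sin(lπx/a) dx = (−1)^(j+l)·4jla³/(π²(j² − l²)²); higher powers the same way via product-to-sum and parts.
State is unnormalized: ∫|ψ|² dx = 4.3579, and ∫ψ*·x·ψ dx = 12.115, so ⟨x⟩ = 12.115 / 4.3579.
⟨x⟩ = 2.7800.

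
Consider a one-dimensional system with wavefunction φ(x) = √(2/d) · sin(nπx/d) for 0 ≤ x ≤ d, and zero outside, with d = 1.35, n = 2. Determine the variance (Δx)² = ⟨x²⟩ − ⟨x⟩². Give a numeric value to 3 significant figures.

0.129

Compute ⟨x⟩ and ⟨x²⟩ separately, then (Δx)² = ⟨x²⟩ − ⟨x⟩².
With sin²θ = (1 − cos2θ)/2 on 0 ≤ x ≤ d: ∫sin²(nπx/d) dx = d/2, ∫x·sin²(nπx/d) dx = d²/4, ∫x²·sin²(nπx/d) dx = d³·(1/6 − 1/(4n²π²)); higher powers xᵏ the same way, integrating xᵏ·cos(2nπx/d) by parts.
⟨x⟩ = 0.67500 and ⟨x²⟩ = 0.58442.
(Δx)² = 0.58442 − (0.67500)² = 0.12879.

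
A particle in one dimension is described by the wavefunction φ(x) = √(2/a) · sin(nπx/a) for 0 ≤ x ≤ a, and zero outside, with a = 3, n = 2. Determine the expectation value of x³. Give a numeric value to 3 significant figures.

⟨x³⟩ = ∫ x³·|φ|² dx (integrals over the domain).
With sin²θ = (1 − cos2θ)/2 on 0 ≤ x ≤ a: ∫sin²(nπx/a) dx = a/2, ∫x·sin²(nπx/a) dx = a²/4, ∫x²·sin²(nπx/a) dx = a³·(1/6 − 1/(4n²π²)); higher powers xᵏ the same way, integrating xᵏ·cos(2nπx/a) by parts.
⟨x³⟩ = 6.2371.

6.24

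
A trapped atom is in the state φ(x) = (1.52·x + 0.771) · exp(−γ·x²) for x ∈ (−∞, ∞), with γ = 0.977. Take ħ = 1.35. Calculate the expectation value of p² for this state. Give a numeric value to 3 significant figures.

p² φ = −ħ² d²φ/dx²; ⟨p²⟩ = −ħ² ∫ φ*·φ'' dx / ∫|φ|² dx.
Expand each integrand as polynomial × e^(−2γx²) and use ∫x^(2j)·e^(−2γx²) dx = (2j−1)!!/(4γ)^j · √(π/(2γ)), odd powers → 0; here √(π/(2γ)) = 1.2680. Differentiate with the product rule, d/dx e^(−γx²) = −2γx·e^(−γx²).
State is unnormalized: ∫|φ|² dx = 1.5034, and ∫φ*·(−ħ² φ'') dx = 5.3464, so ⟨p²⟩ = 5.3464 / 1.5034.
⟨p²⟩ = 3.5563.

3.56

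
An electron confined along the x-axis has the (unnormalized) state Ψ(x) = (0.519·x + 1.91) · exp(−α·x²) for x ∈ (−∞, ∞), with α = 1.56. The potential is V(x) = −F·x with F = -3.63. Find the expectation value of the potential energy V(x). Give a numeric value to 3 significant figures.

⟨V⟩ = ∫ V(x)·|Ψ|² dx / ∫|Ψ|² dx.
Expand each integrand as polynomial × e^(−2αx²) and use ∫x^(2j)·e^(−2αx²) dx = (2j−1)!!/(4α)^j · √(π/(2α)), odd powers → 0; here √(π/(2α)) = 1.0035.
State is unnormalized: ∫|Ψ|² dx = 3.7040, and ∫Ψ*·V(x)·Ψ dx = 1.1573, so ⟨V⟩ = 1.1573 / 3.7040.
⟨V⟩ = 0.31245.

0.312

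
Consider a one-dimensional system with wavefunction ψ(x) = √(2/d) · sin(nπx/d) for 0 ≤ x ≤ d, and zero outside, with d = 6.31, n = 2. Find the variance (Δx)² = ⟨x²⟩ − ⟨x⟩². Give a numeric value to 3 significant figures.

2.81

Compute ⟨x⟩ and ⟨x²⟩ separately, then (Δx)² = ⟨x²⟩ − ⟨x⟩².
With sin²θ = (1 − cos2θ)/2 on 0 ≤ x ≤ d: ∫sin²(nπx/d) dx = d/2, ∫x·sin²(nπx/d) dx = d²/4, ∫x²·sin²(nπx/d) dx = d³·(1/6 − 1/(4n²π²)); higher powers xᵏ the same way, integrating xᵏ·cos(2nπx/d) by parts.
⟨x⟩ = 3.1550 and ⟨x²⟩ = 12.768.
(Δx)² = 12.768 − (3.1550)² = 2.8137.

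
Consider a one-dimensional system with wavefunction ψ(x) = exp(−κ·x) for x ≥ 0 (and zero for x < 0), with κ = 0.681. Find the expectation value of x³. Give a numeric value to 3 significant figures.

⟨x³⟩ = ∫ x³·|ψ|² dx / ∫|ψ|² dx (integrals over the domain).
Every integrand reduces to terms xʲ·e^(−2κx) on [0, ∞); use ∫₀^∞ xʲ·e^(−2κx) dx = j!/(2κ)^(j+1).
State is unnormalized: ∫|ψ|² dx = 0.73421, and ∫ψ*·x³·ψ dx = 1.7436, so ⟨x³⟩ = 1.7436 / 0.73421.
⟨x³⟩ = 2.3748.

2.37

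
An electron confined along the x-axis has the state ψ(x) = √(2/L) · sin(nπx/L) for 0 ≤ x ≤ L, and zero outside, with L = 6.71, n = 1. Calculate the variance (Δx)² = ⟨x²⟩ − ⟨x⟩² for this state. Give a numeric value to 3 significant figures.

Compute ⟨x⟩ and ⟨x²⟩ separately, then (Δx)² = ⟨x²⟩ − ⟨x⟩².
With sin²θ = (1 − cos2θ)/2 on 0 ≤ x ≤ L: ∫sin²(nπx/L) dx = L/2, ∫x·sin²(nπx/L) dx = L²/4, ∫x²·sin²(nπx/L) dx = L³·(1/6 − 1/(4n²π²)); higher powers xᵏ the same way, integrating xᵏ·cos(2nπx/L) by parts.
⟨x⟩ = 3.3550 and ⟨x²⟩ = 12.727.
(Δx)² = 12.727 − (3.3550)² = 1.4711.

1.47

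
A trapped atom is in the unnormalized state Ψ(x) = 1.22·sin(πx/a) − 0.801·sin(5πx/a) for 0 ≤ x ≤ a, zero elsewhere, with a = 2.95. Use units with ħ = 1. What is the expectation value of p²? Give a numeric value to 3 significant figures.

p² Ψ = −ħ² d²Ψ/dx²; ⟨p²⟩ = −ħ² ∫ Ψ*·Ψ'' dx / ∫|Ψ|² dx.
d²/dx² sin(jπx/a) = −(jπ/a)²·sin(jπx/a); on 0 ≤ x ≤ a, ∫sin²(jπx/a) dx = a/2 and ∫sin(jπx/a)·sin(lπx/a) dx = 0 for j ≠ l, so only diagonal terms survive in ∫|Ψ|² and ∫Ψ·Ψ″; ∫Ψ·Ψ′ dx = [Ψ²/2] between the walls = 0.
State is unnormalized: ∫|Ψ|² dx = 3.1418, and ∫Ψ*·(−ħ² Ψ'') dx = 29.322, so ⟨p²⟩ = 29.322 / 3.1418.
⟨p²⟩ = 9.3329.

9.33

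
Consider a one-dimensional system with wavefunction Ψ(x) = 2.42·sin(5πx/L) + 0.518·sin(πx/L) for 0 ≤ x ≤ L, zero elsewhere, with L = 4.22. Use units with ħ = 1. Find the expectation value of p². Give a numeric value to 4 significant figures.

13.27

p² Ψ = −ħ² d²Ψ/dx²; ⟨p²⟩ = −ħ² ∫ Ψ*·Ψ'' dx / ∫|Ψ|² dx.
d²/dx² sin(jπx/L) = −(jπ/L)²·sin(jπx/L); on 0 ≤ x ≤ L, ∫sin²(jπx/L) dx = L/2 and ∫sin(jπx/L)·sin(lπx/L) dx = 0 for j ≠ l, so only diagonal terms survive in ∫|Ψ|² and ∫Ψ·Ψ″; ∫Ψ·Ψ′ dx = [Ψ²/2] between the walls = 0.
State is unnormalized: ∫|Ψ|² dx = 12.923, and ∫Ψ*·(−ħ² Ψ'') dx = 171.52, so ⟨p²⟩ = 171.52 / 12.923.
⟨p²⟩ = 13.273.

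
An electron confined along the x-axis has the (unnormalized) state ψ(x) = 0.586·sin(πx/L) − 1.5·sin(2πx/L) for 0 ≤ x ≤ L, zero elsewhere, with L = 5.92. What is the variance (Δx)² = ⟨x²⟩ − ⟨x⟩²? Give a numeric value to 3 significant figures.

1.78

Compute ⟨x⟩ and ⟨x²⟩ separately, then (Δx)² = ⟨x²⟩ − ⟨x⟩².
On 0 ≤ x ≤ L (j ≠ l): ∫sin²(jπx/L) dx = L/2, ∫sin(jπx/L)·sin(lπx/L) dx = 0; diagonal moments ∫x·sin²(jπx/L) dx = L²/4, ∫x²·sin²(jπx/L) dx = L³·(1/6 − 1/(4j²π²)); cross terms ∫x·sin(jπx/L)·sin(lπx/L) dx = 0 for j + l even and −4jlL²/(π²(j² − l²)²) for j + l odd, ∫x²·sin(jπx/L)·sin(lπx/L) dx = (−1)^(j+l)·4jlL³/(π²(j² − l²)²); higher powers the same way via product-to-sum and parts.
Normalization: ∫|ψ|² dx = 7.6765.
⟨x⟩ = 3.6829 and ⟨x²⟩ = 15.341.
(Δx)² = 15.341 − (3.6829)² = 1.7778.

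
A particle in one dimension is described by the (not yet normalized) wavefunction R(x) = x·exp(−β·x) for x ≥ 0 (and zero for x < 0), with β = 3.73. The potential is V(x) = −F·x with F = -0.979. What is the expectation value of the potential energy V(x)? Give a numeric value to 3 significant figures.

⟨V⟩ = ∫ V(x)·|R|² dx / ∫|R|² dx.
Every integrand reduces to terms xʲ·e^(−2βx) on [0, ∞); use ∫₀^∞ xʲ·e^(−2βx) dx = j!/(2β)^(j+1).
State is unnormalized: ∫|R|² dx = 0.0048174, and ∫R*·V(x)·R dx = 0.0018966, so ⟨V⟩ = 0.0018966 / 0.0048174.
⟨V⟩ = 0.39370.

0.394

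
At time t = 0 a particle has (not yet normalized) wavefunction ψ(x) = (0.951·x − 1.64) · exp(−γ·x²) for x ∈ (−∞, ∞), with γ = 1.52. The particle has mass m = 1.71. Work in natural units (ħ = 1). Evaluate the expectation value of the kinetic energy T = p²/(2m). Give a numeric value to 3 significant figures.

0.491

T = −(ħ²/2m) d²/dx², so ⟨T⟩ = −(ħ²/2m) ∫ ψ*·ψ'' dx / ∫|ψ|² dx; with m = 1.71.
Expand each integrand as polynomial × e^(−2γx²) and use ∫x^(2j)·e^(−2γx²) dx = (2j−1)!!/(4γ)^j · √(π/(2γ)), odd powers → 0; here √(π/(2γ)) = 1.0166. Differentiate with the product rule, d/dx e^(−γx²) = −2γx·e^(−γx²).
State is unnormalized: ∫|ψ|² dx = 2.8854, and ∫ψ*·(−ħ²/2m · ψ'') dx = 1.4168, so ⟨T⟩ = 1.4168 / 2.8854.
⟨T⟩ = 0.49103.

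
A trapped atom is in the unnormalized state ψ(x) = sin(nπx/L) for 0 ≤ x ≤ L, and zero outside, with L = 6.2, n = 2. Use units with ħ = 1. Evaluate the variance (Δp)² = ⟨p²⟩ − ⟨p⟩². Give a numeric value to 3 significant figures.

Compute ⟨p⟩ and ⟨p²⟩ separately; (Δp)² = ⟨p²⟩ − ⟨p⟩².
d/dx sin(nπx/L) = (nπ/L)·cos(nπx/L) and d²/dx² sin(nπx/L) = −(nπ/L)²·sin(nπx/L); on 0 ≤ x ≤ L, ∫sin²(nπx/L) dx = L/2 and ∫sin(nπx/L)·cos(nπx/L) dx = 0.
Normalization: ∫|ψ|² dx = 3.1000.
⟨p⟩ = 0.0000 and ⟨p²⟩ = 1.0270.
(Δp)² = 1.0270 − (0.0000)² = 1.0270.

1.03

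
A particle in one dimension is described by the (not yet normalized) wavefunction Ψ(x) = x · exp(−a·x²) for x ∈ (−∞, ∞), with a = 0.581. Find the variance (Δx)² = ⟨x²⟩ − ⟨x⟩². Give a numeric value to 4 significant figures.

Compute ⟨x⟩ and ⟨x²⟩ separately, then (Δx)² = ⟨x²⟩ − ⟨x⟩².
Expand each integrand as polynomial × e^(−2ax²) and use ∫x^(2j)·e^(−2ax²) dx = (2j−1)!!/(4a)^j · √(π/(2a)), odd powers → 0; here √(π/(2a)) = 1.6443.
Normalization: ∫|Ψ|² dx = 0.70752.
⟨x⟩ = 0.0000 and ⟨x²⟩ = 1.2909.
(Δx)² = 1.2909 − (0.0000)² = 1.2909.

1.291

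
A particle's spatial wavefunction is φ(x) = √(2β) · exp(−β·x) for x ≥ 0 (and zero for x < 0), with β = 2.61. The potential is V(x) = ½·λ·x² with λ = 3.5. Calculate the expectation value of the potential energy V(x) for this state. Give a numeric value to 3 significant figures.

0.128

⟨V⟩ = ∫ V(x)·|φ|² dx.
Every integrand reduces to terms xʲ·e^(−2βx) on [0, ∞); use ∫₀^∞ xʲ·e^(−2βx) dx = j!/(2β)^(j+1).
⟨V⟩ = 0.12845.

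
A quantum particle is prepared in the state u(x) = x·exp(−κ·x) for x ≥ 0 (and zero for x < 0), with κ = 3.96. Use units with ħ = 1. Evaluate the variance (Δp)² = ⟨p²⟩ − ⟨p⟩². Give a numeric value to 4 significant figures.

15.68

Compute ⟨p⟩ and ⟨p²⟩ separately; (Δp)² = ⟨p²⟩ − ⟨p⟩².
Differentiate x·exp(−κ·x) with the product rule; every integrand then reduces to terms xʲ·e^(−2κx) on [0, ∞), with ∫₀^∞ xʲ·e^(−2κx) dx = j!/(2κ)^(j+1).
Normalization: ∫|u|² dx = 0.0040258.
⟨p⟩ = 0.0000 and ⟨p²⟩ = 15.682.
(Δp)² = 15.682 − (0.0000)² = 15.682.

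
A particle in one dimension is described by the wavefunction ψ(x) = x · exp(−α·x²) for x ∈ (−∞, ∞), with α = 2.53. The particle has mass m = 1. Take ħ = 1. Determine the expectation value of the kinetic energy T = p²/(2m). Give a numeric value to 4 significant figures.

T = −(ħ²/2m) d²/dx², so ⟨T⟩ = −(ħ²/2m) ∫ ψ*·ψ'' dx / ∫|ψ|² dx; with m = 1.
Expand each integrand as polynomial × e^(−2αx²) and use ∫x^(2j)·e^(−2αx²) dx = (2j−1)!!/(4α)^j · √(π/(2α)), odd powers → 0; here √(π/(2α)) = 0.78795. Differentiate with the product rule, d/dx e^(−αx²) = −2αx·e^(−αx²).
State is unnormalized: ∫|ψ|² dx = 0.077861, and ∫ψ*·(−ħ²/2m · ψ'') dx = 0.29548, so ⟨T⟩ = 0.29548 / 0.077861.
⟨T⟩ = 3.7950.

3.795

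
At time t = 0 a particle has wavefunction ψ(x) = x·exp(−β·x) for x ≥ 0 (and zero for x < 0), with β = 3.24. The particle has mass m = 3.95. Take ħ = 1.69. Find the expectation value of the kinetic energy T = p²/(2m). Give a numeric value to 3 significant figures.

3.80

T = −(ħ²/2m) d²/dx², so ⟨T⟩ = −(ħ²/2m) ∫ ψ*·ψ'' dx / ∫|ψ|² dx; with m = 3.95.
Differentiate x·exp(−β·x) with the product rule; every integrand then reduces to terms xʲ·e^(−2βx) on [0, ∞), with ∫₀^∞ xʲ·e^(−2βx) dx = j!/(2β)^(j+1).
State is unnormalized: ∫|ψ|² dx = 0.0073503, and ∫ψ*·(−ħ²/2m · ψ'') dx = 0.027896, so ⟨T⟩ = 0.027896 / 0.0073503.
⟨T⟩ = 3.7952.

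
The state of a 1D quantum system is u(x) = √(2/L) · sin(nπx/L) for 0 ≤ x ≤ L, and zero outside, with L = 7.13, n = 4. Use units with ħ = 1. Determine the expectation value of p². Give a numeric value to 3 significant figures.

3.11

p² u = −ħ² d²u/dx²; ⟨p²⟩ = −ħ² ∫ u*·u'' dx.
d/dx sin(nπx/L) = (nπ/L)·cos(nπx/L) and d²/dx² sin(nπx/L) = −(nπ/L)²·sin(nπx/L); on 0 ≤ x ≤ L, ∫sin²(nπx/L) dx = L/2 and ∫sin(nπx/L)·cos(nπx/L) dx = 0.
⟨p²⟩ = 3.1063.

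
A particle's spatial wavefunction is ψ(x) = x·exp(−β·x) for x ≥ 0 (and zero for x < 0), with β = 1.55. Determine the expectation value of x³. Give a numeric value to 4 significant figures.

⟨x³⟩ = ∫ x³·|ψ|² dx / ∫|ψ|² dx (integrals over the domain).
Every integrand reduces to terms xʲ·e^(−2βx) on [0, ∞); use ∫₀^∞ xʲ·e^(−2βx) dx = j!/(2β)^(j+1).
State is unnormalized: ∫|ψ|² dx = 0.067134, and ∫ψ*·x³·ψ dx = 0.13521, so ⟨x³⟩ = 0.13521 / 0.067134.
⟨x³⟩ = 2.0140.

2.014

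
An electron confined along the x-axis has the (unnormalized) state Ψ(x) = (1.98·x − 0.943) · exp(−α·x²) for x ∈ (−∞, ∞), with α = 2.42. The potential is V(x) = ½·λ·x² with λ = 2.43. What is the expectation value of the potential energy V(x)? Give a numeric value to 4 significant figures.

0.2041

⟨V⟩ = ∫ V(x)·|Ψ|² dx / ∫|Ψ|² dx.
Expand each integrand as polynomial × e^(−2αx²) and use ∫x^(2j)·e^(−2αx²) dx = (2j−1)!!/(4α)^j · √(π/(2α)), odd powers → 0; here √(π/(2α)) = 0.80566.
State is unnormalized: ∫|Ψ|² dx = 1.0427, and ∫Ψ*·V(x)·Ψ dx = 0.21279, so ⟨V⟩ = 0.21279 / 1.0427.
⟨V⟩ = 0.20407.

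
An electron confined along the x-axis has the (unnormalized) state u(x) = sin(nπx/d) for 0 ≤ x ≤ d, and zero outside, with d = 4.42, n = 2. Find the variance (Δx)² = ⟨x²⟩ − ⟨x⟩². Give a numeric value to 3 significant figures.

Compute ⟨x⟩ and ⟨x²⟩ separately, then (Δx)² = ⟨x²⟩ − ⟨x⟩².
With sin²θ = (1 − cos2θ)/2 on 0 ≤ x ≤ d: ∫sin²(nπx/d) dx = d/2, ∫x·sin²(nπx/d) dx = d²/4, ∫x²·sin²(nπx/d) dx = d³·(1/6 − 1/(4n²π²)); higher powers xᵏ the same way, integrating xᵏ·cos(2nπx/d) by parts.
Normalization: ∫|u|² dx = 2.2100.
⟨x⟩ = 2.2100 and ⟨x²⟩ = 6.2647.
(Δx)² = 6.2647 − (2.2100)² = 1.3806.

1.38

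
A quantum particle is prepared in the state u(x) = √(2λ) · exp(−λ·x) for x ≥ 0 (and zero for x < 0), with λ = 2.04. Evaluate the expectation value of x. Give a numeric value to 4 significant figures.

0.2451

⟨x⟩ = ∫ x·|u|² dx (integrals over the domain).
Every integrand reduces to terms xʲ·e^(−2λx) on [0, ∞); use ∫₀^∞ xʲ·e^(−2λx) dx = j!/(2λ)^(j+1).
⟨x⟩ = 0.24510.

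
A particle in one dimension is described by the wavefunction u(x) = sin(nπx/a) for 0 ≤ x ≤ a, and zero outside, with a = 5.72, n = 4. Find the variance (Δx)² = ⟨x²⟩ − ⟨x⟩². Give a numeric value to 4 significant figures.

Compute ⟨x⟩ and ⟨x²⟩ separately, then (Δx)² = ⟨x²⟩ − ⟨x⟩².
With sin²θ = (1 − cos2θ)/2 on 0 ≤ x ≤ a: ∫sin²(nπx/a) dx = a/2, ∫x·sin²(nπx/a) dx = a²/4, ∫x²·sin²(nπx/a) dx = a³·(1/6 − 1/(4n²π²)); higher powers xᵏ the same way, integrating xᵏ·cos(2nπx/a) by parts.
Normalization: ∫|u|² dx = 2.8600.
⟨x⟩ = 2.8600 and ⟨x²⟩ = 10.803.
(Δx)² = 10.803 − (2.8600)² = 2.6229.

2.623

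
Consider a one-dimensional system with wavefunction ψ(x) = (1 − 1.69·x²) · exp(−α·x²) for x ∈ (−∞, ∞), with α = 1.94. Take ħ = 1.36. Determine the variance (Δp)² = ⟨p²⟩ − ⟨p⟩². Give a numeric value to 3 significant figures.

8.97

Compute ⟨p⟩ and ⟨p²⟩ separately; (Δp)² = ⟨p²⟩ − ⟨p⟩².
Expand each integrand as polynomial × e^(−2αx²) and use ∫x^(2j)·e^(−2αx²) dx = (2j−1)!!/(4α)^j · √(π/(2α)), odd powers → 0; here √(π/(2α)) = 0.89983. Differentiate with the product rule, d/dx e^(−αx²) = −2αx·e^(−αx²).
Normalization: ∫|ψ|² dx = 0.63593.
⟨p⟩ = 0.0000 and ⟨p²⟩ = 8.9745.
(Δp)² = 8.9745 − (0.0000)² = 8.9745.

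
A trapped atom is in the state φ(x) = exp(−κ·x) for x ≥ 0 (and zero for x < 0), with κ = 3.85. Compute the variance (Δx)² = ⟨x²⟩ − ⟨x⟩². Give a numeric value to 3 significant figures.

Compute ⟨x⟩ and ⟨x²⟩ separately, then (Δx)² = ⟨x²⟩ − ⟨x⟩².
Every integrand reduces to terms xʲ·e^(−2κx) on [0, ∞); use ∫₀^∞ xʲ·e^(−2κx) dx = j!/(2κ)^(j+1).
Normalization: ∫|φ|² dx = 0.12987.
⟨x⟩ = 0.12987 and ⟨x²⟩ = 0.033733.
(Δx)² = 0.033733 − (0.12987)² = 0.016866.

0.0169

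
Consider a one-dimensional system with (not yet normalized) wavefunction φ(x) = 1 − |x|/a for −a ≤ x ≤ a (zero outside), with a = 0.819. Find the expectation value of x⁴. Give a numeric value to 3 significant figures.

⟨x⁴⟩ = ∫ x⁴·|φ|² dx / ∫|φ|² dx (integrals over the domain).
φ is even, so ∫ over [−a, a] = 2∫₀ᵃ with φ = 1 − x/a there: ∫₀ᵃ (1 − x/a)² dx = a/3, ∫₀ᵃ x²(1 − x/a)² dx = a³/30, ∫₀ᵃ x⁴(1 − x/a)² dx = a⁵/105.
State is unnormalized: ∫|φ|² dx = 0.54600, and ∫φ*·x⁴·φ dx = 0.0070188, so ⟨x⁴⟩ = 0.0070188 / 0.54600.
⟨x⁴⟩ = 0.012855.

0.0129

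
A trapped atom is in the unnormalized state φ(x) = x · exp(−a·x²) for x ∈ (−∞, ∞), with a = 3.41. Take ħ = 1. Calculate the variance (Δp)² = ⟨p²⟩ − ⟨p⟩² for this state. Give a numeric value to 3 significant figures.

10.2

Compute ⟨p⟩ and ⟨p²⟩ separately; (Δp)² = ⟨p²⟩ − ⟨p⟩².
Expand each integrand as polynomial × e^(−2ax²) and use ∫x^(2j)·e^(−2ax²) dx = (2j−1)!!/(4a)^j · √(π/(2a)), odd powers → 0; here √(π/(2a)) = 0.67871. Differentiate with the product rule, d/dx e^(−ax²) = −2ax·e^(−ax²).
Normalization: ∫|φ|² dx = 0.049759.
⟨p⟩ = 0.0000 and ⟨p²⟩ = 10.230.
(Δp)² = 10.230 − (0.0000)² = 10.230.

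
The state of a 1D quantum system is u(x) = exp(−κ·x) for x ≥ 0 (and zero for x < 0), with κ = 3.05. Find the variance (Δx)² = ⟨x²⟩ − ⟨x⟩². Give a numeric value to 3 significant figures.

Compute ⟨x⟩ and ⟨x²⟩ separately, then (Δx)² = ⟨x²⟩ − ⟨x⟩².
Every integrand reduces to terms xʲ·e^(−2κx) on [0, ∞); use ∫₀^∞ xʲ·e^(−2κx) dx = j!/(2κ)^(j+1).
Normalization: ∫|u|² dx = 0.16393.
⟨x⟩ = 0.16393 and ⟨x²⟩ = 0.053749.
(Δx)² = 0.053749 − (0.16393)² = 0.026874.

0.0269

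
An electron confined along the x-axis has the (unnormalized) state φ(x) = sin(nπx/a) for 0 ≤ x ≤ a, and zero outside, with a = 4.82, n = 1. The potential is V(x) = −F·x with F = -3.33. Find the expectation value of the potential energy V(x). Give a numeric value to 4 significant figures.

8.025

⟨V⟩ = ∫ V(x)·|φ|² dx / ∫|φ|² dx.
With sin²θ = (1 − cos2θ)/2 on 0 ≤ x ≤ a: ∫sin²(nπx/a) dx = a/2, ∫x·sin²(nπx/a) dx = a²/4, ∫x²·sin²(nπx/a) dx = a³·(1/6 − 1/(4n²π²)); higher powers xᵏ the same way, integrating xᵏ·cos(2nπx/a) by parts.
State is unnormalized: ∫|φ|² dx = 2.4100, and ∫φ*·V(x)·φ dx = 19.341, so ⟨V⟩ = 19.341 / 2.4100.
⟨V⟩ = 8.0253.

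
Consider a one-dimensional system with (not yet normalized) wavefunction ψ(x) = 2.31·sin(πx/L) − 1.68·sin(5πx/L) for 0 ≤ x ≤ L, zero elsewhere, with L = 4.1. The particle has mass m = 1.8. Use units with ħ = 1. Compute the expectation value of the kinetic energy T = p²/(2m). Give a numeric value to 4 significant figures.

T = −(ħ²/2m) d²/dx², so ⟨T⟩ = −(ħ²/2m) ∫ ψ*·ψ'' dx / ∫|ψ|² dx; with m = 1.8.
d²/dx² sin(jπx/L) = −(jπ/L)²·sin(jπx/L); on 0 ≤ x ≤ L, ∫sin²(jπx/L) dx = L/2 and ∫sin(jπx/L)·sin(lπx/L) dx = 0 for j ≠ l, so only diagonal terms survive in ∫|ψ|² and ∫ψ·ψ″; ∫ψ·ψ′ dx = [ψ²/2] between the walls = 0.
State is unnormalized: ∫|ψ|² dx = 16.725, and ∫ψ*·(−ħ²/2m · ψ'') dx = 25.375, so ⟨T⟩ = 25.375 / 16.725.
⟨T⟩ = 1.5172.

1.517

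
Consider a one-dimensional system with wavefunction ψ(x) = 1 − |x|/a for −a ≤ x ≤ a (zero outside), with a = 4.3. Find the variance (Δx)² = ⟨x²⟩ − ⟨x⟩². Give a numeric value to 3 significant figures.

1.85

Compute ⟨x⟩ and ⟨x²⟩ separately, then (Δx)² = ⟨x²⟩ − ⟨x⟩².
ψ is even, so ∫ over [−a, a] = 2∫₀ᵃ with ψ = 1 − x/a there: ∫₀ᵃ (1 − x/a)² dx = a/3, ∫₀ᵃ x²(1 − x/a)² dx = a³/30, ∫₀ᵃ x⁴(1 − x/a)² dx = a⁵/105.
Normalization: ∫|ψ|² dx = 2.8667.
⟨x⟩ = 0.0000 and ⟨x²⟩ = 1.8490.
(Δx)² = 1.8490 − (0.0000)² = 1.8490.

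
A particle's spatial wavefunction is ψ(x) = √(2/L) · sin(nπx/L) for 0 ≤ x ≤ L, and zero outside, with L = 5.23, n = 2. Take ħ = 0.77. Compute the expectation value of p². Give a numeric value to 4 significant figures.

p² ψ = −ħ² d²ψ/dx²; ⟨p²⟩ = −ħ² ∫ ψ*·ψ'' dx.
d/dx sin(nπx/L) = (nπ/L)·cos(nπx/L) and d²/dx² sin(nπx/L) = −(nπ/L)²·sin(nπx/L); on 0 ≤ x ≤ L, ∫sin²(nπx/L) dx = L/2 and ∫sin(nπx/L)·cos(nπx/L) dx = 0.
⟨p²⟩ = 0.85573.

0.8557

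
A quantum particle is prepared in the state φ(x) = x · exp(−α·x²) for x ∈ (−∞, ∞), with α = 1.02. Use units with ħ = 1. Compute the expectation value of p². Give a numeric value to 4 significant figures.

p² φ = −ħ² d²φ/dx²; ⟨p²⟩ = −ħ² ∫ φ*·φ'' dx / ∫|φ|² dx.
Expand each integrand as polynomial × e^(−2αx²) and use ∫x^(2j)·e^(−2αx²) dx = (2j−1)!!/(4α)^j · √(π/(2α)), odd powers → 0; here √(π/(2α)) = 1.2410. Differentiate with the product rule, d/dx e^(−αx²) = −2αx·e^(−αx²).
State is unnormalized: ∫|φ|² dx = 0.30416, and ∫φ*·(−ħ² φ'') dx = 0.93072, so ⟨p²⟩ = 0.93072 / 0.30416.
⟨p²⟩ = 3.0600.

3.060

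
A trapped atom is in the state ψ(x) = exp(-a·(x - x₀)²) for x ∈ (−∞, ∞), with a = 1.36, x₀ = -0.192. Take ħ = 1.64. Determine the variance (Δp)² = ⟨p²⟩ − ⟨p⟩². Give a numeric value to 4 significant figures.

Compute ⟨p⟩ and ⟨p²⟩ separately; (Δp)² = ⟨p²⟩ − ⟨p⟩².
Gaussian moments (u = x − x₀): ∫u^(2j)·e^(−2au²) du = (2j−1)!!/(4a)^j · √(π/(2a)), odd powers integrate to 0; here √(π/(2a)) = 1.0747. Derivatives: d/dx e^(−au²) = −2au·e^(−au²), d²/dx² e^(−au²) = (4a²u² − 2a)·e^(−au²).
Normalization: ∫|ψ|² dx = 1.0747.
⟨p⟩ = 0.0000 and ⟨p²⟩ = 3.6579.
(Δp)² = 3.6579 − (0.0000)² = 3.6579.

3.658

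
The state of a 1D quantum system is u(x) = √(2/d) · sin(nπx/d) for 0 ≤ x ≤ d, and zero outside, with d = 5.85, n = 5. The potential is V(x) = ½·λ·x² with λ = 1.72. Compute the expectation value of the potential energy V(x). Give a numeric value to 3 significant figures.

⟨V⟩ = ∫ V(x)·|u|² dx.
With sin²θ = (1 − cos2θ)/2 on 0 ≤ x ≤ d: ∫sin²(nπx/d) dx = d/2, ∫x·sin²(nπx/d) dx = d²/4, ∫x²·sin²(nπx/d) dx = d³·(1/6 − 1/(4n²π²)); higher powers xᵏ the same way, integrating xᵏ·cos(2nπx/d) by parts.
⟨V⟩ = 9.7508.

9.75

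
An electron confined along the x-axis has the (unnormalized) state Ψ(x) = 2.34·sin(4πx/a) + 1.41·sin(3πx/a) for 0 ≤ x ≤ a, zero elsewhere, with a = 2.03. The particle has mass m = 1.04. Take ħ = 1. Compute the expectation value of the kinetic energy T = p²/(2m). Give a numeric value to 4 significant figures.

T = −(ħ²/2m) d²/dx², so ⟨T⟩ = −(ħ²/2m) ∫ Ψ*·Ψ'' dx / ∫|Ψ|² dx; with m = 1.04.
d²/dx² sin(jπx/a) = −(jπ/a)²·sin(jπx/a); on 0 ≤ x ≤ a, ∫sin²(jπx/a) dx = a/2 and ∫sin(jπx/a)·sin(lπx/a) dx = 0 for j ≠ l, so only diagonal terms survive in ∫|Ψ|² and ∫Ψ·Ψ″; ∫Ψ·Ψ′ dx = [Ψ²/2] between the walls = 0.
State is unnormalized: ∫|Ψ|² dx = 7.5757, and ∫Ψ*·(−ħ²/2m · Ψ'') dx = 123.30, so ⟨T⟩ = 123.30 / 7.5757.
⟨T⟩ = 16.276.

16.28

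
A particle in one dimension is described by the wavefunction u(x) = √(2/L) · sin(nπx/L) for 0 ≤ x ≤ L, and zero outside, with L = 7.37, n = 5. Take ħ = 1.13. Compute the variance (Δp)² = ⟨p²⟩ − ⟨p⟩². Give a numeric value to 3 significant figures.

5.80

Compute ⟨p⟩ and ⟨p²⟩ separately; (Δp)² = ⟨p²⟩ − ⟨p⟩².
d/dx sin(nπx/L) = (nπ/L)·cos(nπx/L) and d²/dx² sin(nπx/L) = −(nπ/L)²·sin(nπx/L); on 0 ≤ x ≤ L, ∫sin²(nπx/L) dx = L/2 and ∫sin(nπx/L)·cos(nπx/L) dx = 0.
⟨p⟩ = 0.0000 and ⟨p²⟩ = 5.8004.
(Δp)² = 5.8004 − (0.0000)² = 5.8004.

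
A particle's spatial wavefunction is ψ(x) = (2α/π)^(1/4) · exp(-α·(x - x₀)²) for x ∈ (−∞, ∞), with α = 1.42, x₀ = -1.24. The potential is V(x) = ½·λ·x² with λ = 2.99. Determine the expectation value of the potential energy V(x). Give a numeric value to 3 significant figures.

2.56

⟨V⟩ = ∫ V(x)·|ψ|² dx.
Gaussian moments (u = x − x₀): ∫u^(2j)·e^(−2αu²) du = (2j−1)!!/(4α)^j · √(π/(2α)), odd powers integrate to 0; here √(π/(2α)) = 1.0518.
⟨V⟩ = 2.5619.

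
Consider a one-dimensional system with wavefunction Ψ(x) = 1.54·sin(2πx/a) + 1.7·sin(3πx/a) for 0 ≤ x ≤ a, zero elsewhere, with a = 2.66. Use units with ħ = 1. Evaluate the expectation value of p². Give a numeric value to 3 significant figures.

9.41

p² Ψ = −ħ² d²Ψ/dx²; ⟨p²⟩ = −ħ² ∫ Ψ*·Ψ'' dx / ∫|Ψ|² dx.
d²/dx² sin(jπx/a) = −(jπ/a)²·sin(jπx/a); on 0 ≤ x ≤ a, ∫sin²(jπx/a) dx = a/2 and ∫sin(jπx/a)·sin(lπx/a) dx = 0 for j ≠ l, so only diagonal terms survive in ∫|Ψ|² and ∫Ψ·Ψ″; ∫Ψ·Ψ′ dx = [Ψ²/2] between the walls = 0.
State is unnormalized: ∫|Ψ|² dx = 6.9979, and ∫Ψ*·(−ħ² Ψ'') dx = 65.853, so ⟨p²⟩ = 65.853 / 6.9979.
⟨p²⟩ = 9.4103.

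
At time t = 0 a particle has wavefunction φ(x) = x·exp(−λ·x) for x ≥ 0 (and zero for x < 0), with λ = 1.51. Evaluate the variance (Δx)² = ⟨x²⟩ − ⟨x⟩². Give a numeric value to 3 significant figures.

0.329

Compute ⟨x⟩ and ⟨x²⟩ separately, then (Δx)² = ⟨x²⟩ − ⟨x⟩².
Every integrand reduces to terms xʲ·e^(−2λx) on [0, ∞); use ∫₀^∞ xʲ·e^(−2λx) dx = j!/(2λ)^(j+1).
Normalization: ∫|φ|² dx = 0.072612.
⟨x⟩ = 0.99338 and ⟨x²⟩ = 1.3157.
(Δx)² = 1.3157 − (0.99338)² = 0.32893.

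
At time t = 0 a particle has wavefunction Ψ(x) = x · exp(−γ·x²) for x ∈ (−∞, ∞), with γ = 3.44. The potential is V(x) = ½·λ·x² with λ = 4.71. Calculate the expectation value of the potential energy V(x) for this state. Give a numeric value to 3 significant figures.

⟨V⟩ = ∫ V(x)·|Ψ|² dx / ∫|Ψ|² dx.
Expand each integrand as polynomial × e^(−2γx²) and use ∫x^(2j)·e^(−2γx²) dx = (2j−1)!!/(4γ)^j · √(π/(2γ)), odd powers → 0; here √(π/(2γ)) = 0.67574.
State is unnormalized: ∫|Ψ|² dx = 0.049109, and ∫Ψ*·V(x)·Ψ dx = 0.025215, so ⟨V⟩ = 0.025215 / 0.049109.
⟨V⟩ = 0.51344.

0.513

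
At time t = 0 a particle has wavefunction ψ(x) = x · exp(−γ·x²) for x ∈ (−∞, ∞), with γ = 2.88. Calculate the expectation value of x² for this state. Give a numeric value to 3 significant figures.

⟨x²⟩ = ∫ x²·|ψ|² dx / ∫|ψ|² dx (integrals over the domain).
Expand each integrand as polynomial × e^(−2γx²) and use ∫x^(2j)·e^(−2γx²) dx = (2j−1)!!/(4γ)^j · √(π/(2γ)), odd powers → 0; here √(π/(2γ)) = 0.73852.
State is unnormalized: ∫|ψ|² dx = 0.064108, and ∫ψ*·x²·ψ dx = 0.016695, so ⟨x²⟩ = 0.016695 / 0.064108.
⟨x²⟩ = 0.26042.

0.260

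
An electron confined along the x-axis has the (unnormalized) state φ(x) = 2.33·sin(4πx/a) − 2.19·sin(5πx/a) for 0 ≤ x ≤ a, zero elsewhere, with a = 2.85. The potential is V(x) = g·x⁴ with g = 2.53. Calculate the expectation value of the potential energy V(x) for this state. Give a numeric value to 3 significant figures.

58.2

⟨V⟩ = ∫ V(x)·|φ|² dx / ∫|φ|² dx.
On 0 ≤ x ≤ a (j ≠ l): ∫sin²(jπx/a) dx = a/2, ∫sin(jπx/a)·sin(lπx/a) dx = 0; diagonal moments ∫x·sin²(jπx/a) dx = a²/4, ∫x²·sin²(jπx/a) dx = a³·(1/6 − 1/(4j²π²)); cross terms ∫x·sin(jπx/a)·sin(lπx/a) dx = 0 for j + l even and −4jla²/(π²(j² − l²)²) for j + l odd, ∫x²·sin(jπx/a)·sin(lπx/a) dx = (−1)^(j+l)·4jla³/(π²(j² − l²)²); higher powers the same way via product-to-sum and parts.
State is unnormalized: ∫|φ|² dx = 14.571, and ∫φ*·V(x)·φ dx = 847.39, so ⟨V⟩ = 847.39 / 14.571.
⟨V⟩ = 58.157.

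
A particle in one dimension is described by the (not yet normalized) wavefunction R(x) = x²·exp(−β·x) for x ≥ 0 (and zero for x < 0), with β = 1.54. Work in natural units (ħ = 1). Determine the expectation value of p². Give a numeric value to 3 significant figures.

p² R = −ħ² d²R/dx²; ⟨p²⟩ = −ħ² ∫ R*·R'' dx / ∫|R|² dx.
Differentiate x²·exp(−β·x) with the product rule; every integrand then reduces to terms xʲ·e^(−2βx) on [0, ∞), with ∫₀^∞ xʲ·e^(−2βx) dx = j!/(2β)^(j+1).
State is unnormalized: ∫|R|² dx = 0.086588, and ∫R*·(−ħ² R'') dx = 0.068451, so ⟨p²⟩ = 0.068451 / 0.086588.
⟨p²⟩ = 0.79053.

0.791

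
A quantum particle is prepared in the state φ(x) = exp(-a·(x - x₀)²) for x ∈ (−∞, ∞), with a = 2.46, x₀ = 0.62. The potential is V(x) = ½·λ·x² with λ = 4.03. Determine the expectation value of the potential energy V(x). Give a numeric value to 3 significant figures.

0.979

⟨V⟩ = ∫ V(x)·|φ|² dx / ∫|φ|² dx.
Gaussian moments (u = x − x₀): ∫u^(2j)·e^(−2au²) du = (2j−1)!!/(4a)^j · √(π/(2a)), odd powers integrate to 0; here √(π/(2a)) = 0.79908.
State is unnormalized: ∫|φ|² dx = 0.79908, and ∫φ*·V(x)·φ dx = 0.78258, so ⟨V⟩ = 0.78258 / 0.79908.
⟨V⟩ = 0.97934.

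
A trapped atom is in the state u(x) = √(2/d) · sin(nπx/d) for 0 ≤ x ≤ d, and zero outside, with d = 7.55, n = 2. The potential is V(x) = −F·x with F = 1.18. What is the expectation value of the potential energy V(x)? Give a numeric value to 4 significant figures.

-4.455

⟨V⟩ = ∫ V(x)·|u|² dx.
With sin²θ = (1 − cos2θ)/2 on 0 ≤ x ≤ d: ∫sin²(nπx/d) dx = d/2, ∫x·sin²(nπx/d) dx = d²/4, ∫x²·sin²(nπx/d) dx = d³·(1/6 − 1/(4n²π²)); higher powers xᵏ the same way, integrating xᵏ·cos(2nπx/d) by parts.
⟨V⟩ = -4.4545.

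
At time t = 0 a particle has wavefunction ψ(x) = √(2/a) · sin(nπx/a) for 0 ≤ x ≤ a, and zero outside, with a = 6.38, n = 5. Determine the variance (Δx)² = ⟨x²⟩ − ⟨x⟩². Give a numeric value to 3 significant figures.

Compute ⟨x⟩ and ⟨x²⟩ separately, then (Δx)² = ⟨x²⟩ − ⟨x⟩².
With sin²θ = (1 − cos2θ)/2 on 0 ≤ x ≤ a: ∫sin²(nπx/a) dx = a/2, ∫x·sin²(nπx/a) dx = a²/4, ∫x²·sin²(nπx/a) dx = a³·(1/6 − 1/(4n²π²)); higher powers xᵏ the same way, integrating xᵏ·cos(2nπx/a) by parts.
⟨x⟩ = 3.1900 and ⟨x²⟩ = 13.486.
(Δx)² = 13.486 − (3.1900)² = 3.3095.

3.31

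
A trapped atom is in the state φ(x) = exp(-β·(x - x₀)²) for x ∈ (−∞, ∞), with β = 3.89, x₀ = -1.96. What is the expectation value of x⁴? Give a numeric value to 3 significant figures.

16.3

⟨x⁴⟩ = ∫ x⁴·|φ|² dx / ∫|φ|² dx (integrals over the domain).
Gaussian moments (u = x − x₀): ∫u^(2j)·e^(−2βu²) du = (2j−1)!!/(4β)^j · √(π/(2β)), odd powers integrate to 0; here √(π/(2β)) = 0.63546.
State is unnormalized: ∫|φ|² dx = 0.63546, and ∫φ*·x⁴·φ dx = 10.327, so ⟨x⁴⟩ = 10.327 / 0.63546.
⟨x⁴⟩ = 16.252.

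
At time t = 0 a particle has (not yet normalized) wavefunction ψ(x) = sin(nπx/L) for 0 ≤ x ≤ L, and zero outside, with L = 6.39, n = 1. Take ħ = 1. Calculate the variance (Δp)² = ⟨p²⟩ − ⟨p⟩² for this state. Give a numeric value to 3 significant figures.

0.242

Compute ⟨p⟩ and ⟨p²⟩ separately; (Δp)² = ⟨p²⟩ − ⟨p⟩².
d/dx sin(nπx/L) = (nπ/L)·cos(nπx/L) and d²/dx² sin(nπx/L) = −(nπ/L)²·sin(nπx/L); on 0 ≤ x ≤ L, ∫sin²(nπx/L) dx = L/2 and ∫sin(nπx/L)·cos(nπx/L) dx = 0.
Normalization: ∫|ψ|² dx = 3.1950.
⟨p⟩ = 0.0000 and ⟨p²⟩ = 0.24171.
(Δp)² = 0.24171 − (0.0000)² = 0.24171.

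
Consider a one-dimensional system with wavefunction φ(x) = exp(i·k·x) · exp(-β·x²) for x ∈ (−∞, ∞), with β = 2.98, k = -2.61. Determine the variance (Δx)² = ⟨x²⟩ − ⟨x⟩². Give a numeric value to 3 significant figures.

0.0839

Compute ⟨x⟩ and ⟨x²⟩ separately, then (Δx)² = ⟨x²⟩ − ⟨x⟩².
Gaussian moments: ∫x^(2j)·e^(−2βx²) dx = (2j−1)!!/(4β)^j · √(π/(2β)), odd powers integrate to 0; here √(π/(2β)) = 0.72603.
Normalization: ∫|φ|² dx = 0.72603.
⟨x⟩ = 0.0000 and ⟨x²⟩ = 0.083893.
(Δx)² = 0.083893 − (0.0000)² = 0.083893.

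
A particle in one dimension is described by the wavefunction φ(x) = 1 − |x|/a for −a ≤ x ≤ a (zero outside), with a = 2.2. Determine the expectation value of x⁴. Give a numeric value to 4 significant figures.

⟨x⁴⟩ = ∫ x⁴·|φ|² dx / ∫|φ|² dx (integrals over the domain).
φ is even, so ∫ over [−a, a] = 2∫₀ᵃ with φ = 1 − x/a there: ∫₀ᵃ (1 − x/a)² dx = a/3, ∫₀ᵃ x²(1 − x/a)² dx = a³/30, ∫₀ᵃ x⁴(1 − x/a)² dx = a⁵/105.
State is unnormalized: ∫|φ|² dx = 1.4667, and ∫φ*·x⁴·φ dx = 0.98164, so ⟨x⁴⟩ = 0.98164 / 1.4667.
⟨x⁴⟩ = 0.66930.

0.6693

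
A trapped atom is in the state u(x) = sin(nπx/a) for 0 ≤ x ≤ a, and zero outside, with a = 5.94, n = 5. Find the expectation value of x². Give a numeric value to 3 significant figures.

11.7

⟨x²⟩ = ∫ x²·|u|² dx / ∫|u|² dx (integrals over the domain).
With sin²θ = (1 − cos2θ)/2 on 0 ≤ x ≤ a: ∫sin²(nπx/a) dx = a/2, ∫x·sin²(nπx/a) dx = a²/4, ∫x²·sin²(nπx/a) dx = a³·(1/6 − 1/(4n²π²)); higher powers xᵏ the same way, integrating xᵏ·cos(2nπx/a) by parts.
State is unnormalized: ∫|u|² dx = 2.9700, and ∫u*·x²·u dx = 34.718, so ⟨x²⟩ = 34.718 / 2.9700.
⟨x²⟩ = 11.690.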